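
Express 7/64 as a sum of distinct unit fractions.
1/10 + 1/107 + 1/34240

Greedy algorithm:
7/64: ceiling(64/7) = 10, use 1/10
3/320: ceiling(320/3) = 107, use 1/107
1/34240: ceiling(34240/1) = 34240, use 1/34240
Result: 7/64 = 1/10 + 1/107 + 1/34240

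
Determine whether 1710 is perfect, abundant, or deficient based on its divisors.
abundant

Proper divisors of 1710: sum = 1 + 2 + 3 + 5 + 6 + 9 + 10 + 15 + ... + 285 + 342 + 570 + 855 (23 divisors) = 2970
Since 2970 > 1710, 1710 is abundant.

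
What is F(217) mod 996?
973

Matrix identity: Q^n = [[F_(n+1), F_n], [F_n, F_(n-1)]] with Q = [[1,1],[1,0]].
n = 217 = 11011001₂. Square-and-multiply, entries mod 996:
Q^1 = [[1,1],[1,0]]
Q^3 = (Q^1)²·Q = [[3,2],[2,1]]
Q^6 = (Q^3)² = [[13,8],[8,5]]
Q^13 = (Q^6)²·Q = [[377,233],[233,144]]
Q^27 = (Q^13)²·Q = [[87,206],[206,877]]
Q^54 = (Q^27)² = [[205,380],[380,821]]
Q^108 = (Q^54)² = [[173,444],[444,725]]
Q^217 = (Q^108)²·Q = [[289,973],[973,312]]
F_217 mod 996 = Q^217[0][1] = 973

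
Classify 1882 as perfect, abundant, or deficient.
deficient

Proper divisors of 1882: sum = 1 + 2 + 941 = 944
Since 944 < 1882, 1882 is deficient.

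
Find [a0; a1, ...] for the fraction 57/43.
[1; 3, 14]

Euclidean algorithm steps:
57 = 1 × 43 + 14
43 = 3 × 14 + 1
14 = 14 × 1 + 0
Continued fraction: [1; 3, 14]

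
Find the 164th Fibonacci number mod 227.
20

Matrix identity: Q^n = [[F_(n+1), F_n], [F_n, F_(n-1)]] with Q = [[1,1],[1,0]].
n = 164 = 10100100₂. Square-and-multiply, entries mod 227:
Q^1 = [[1,1],[1,0]]
Q^2 = (Q^1)² = [[2,1],[1,1]]
Q^5 = (Q^2)²·Q = [[8,5],[5,3]]
Q^10 = (Q^5)² = [[89,55],[55,34]]
Q^20 = (Q^10)² = [[50,182],[182,95]]
Q^41 = (Q^20)²·Q = [[43,212],[212,58]]
Q^82 = (Q^41)² = [[31,74],[74,184]]
Q^164 = (Q^82)² = [[81,20],[20,61]]
F_164 mod 227 = Q^164[0][1] = 20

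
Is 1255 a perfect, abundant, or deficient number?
deficient

Proper divisors of 1255: sum = 1 + 5 + 251 = 257
Since 257 < 1255, 1255 is deficient.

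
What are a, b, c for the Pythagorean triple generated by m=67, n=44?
(2553, 5896, 6425)

Euclid's formula: a = m² - n², b = 2mn, c = m² + n²
m = 67, n = 44
a = 67² - 44² = 4489 - 1936 = 2553
b = 2 × 67 × 44 = 5896
c = 67² + 44² = 4489 + 1936 = 6425
Verification: 2553² + 5896² = 6517809 + 34762816 = 41280625 = 6425² ✓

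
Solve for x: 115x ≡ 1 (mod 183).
148

gcd(115, 183) = 1, so the inverse exists.
Extended Euclidean algorithm on (183, 115):
183 = 1 × 115 + 68  ⟹  68 = (1)·183 + (-1)·115
115 = 1 × 68 + 47  ⟹  47 = (-1)·183 + (2)·115
68 = 1 × 47 + 21  ⟹  21 = (2)·183 + (-3)·115
47 = 2 × 21 + 5  ⟹  5 = (-5)·183 + (8)·115
21 = 4 × 5 + 1  ⟹  1 = (22)·183 + (-35)·115
So (-35)·115 ≡ 1 (mod 183), i.e. 115^(-1) ≡ -35 ≡ 148 (mod 183).
Check: 115 × 148 = 17020 ≡ 1 (mod 183)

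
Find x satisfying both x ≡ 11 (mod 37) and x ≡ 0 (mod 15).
270

Using Chinese Remainder Theorem:
M = 37 × 15 = 555
M1 = 15, M2 = 37
y1 = 15^(-1) mod 37 = 5
y2 = 37^(-1) mod 15 = 13
x = (11×15×5 + 0×37×13) mod 555 = 270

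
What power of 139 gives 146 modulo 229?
142

Baby-step giant-step with step n = ⌈√229⌉ = 16.
Baby steps 139^j mod 229 (j:value) for j=0..15: 0:1, 1:139, 2:85, 3:136, 4:126, 5:110, 6:176, 7:190, 8:75, 9:120, 10:192, 11:124, 12:61, 13:6, 14:147, 15:52.
Giant-step multiplier: 139^(-16) ≡ 139^(228-16) = 139^212 ≡ 158 (mod 229).
Giant steps γ_i = 146·158^i mod 229: γ_0=146, γ_1=168, γ_2=209, γ_3=46, γ_4=169, γ_5=138, γ_6=49, γ_7=185, γ_8=147 (in table at j=14).
x = i·n + j = 8·16 + 14 = 142.
Check: 139^142 ≡ 146 (mod 229).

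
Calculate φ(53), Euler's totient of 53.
52

53 = 53
φ(n) = n × ∏(1 - 1/p) for each prime p dividing n
φ(53) = 53 × (1 - 1/53) = 52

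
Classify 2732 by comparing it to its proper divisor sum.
deficient

Proper divisors of 2732: sum = 1 + 2 + 4 + 683 + 1366 = 2056
Since 2056 < 2732, 2732 is deficient.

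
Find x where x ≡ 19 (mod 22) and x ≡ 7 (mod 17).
41

Using Chinese Remainder Theorem:
M = 22 × 17 = 374
M1 = 17, M2 = 22
y1 = 17^(-1) mod 22 = 13
y2 = 22^(-1) mod 17 = 7
x = (19×17×13 + 7×22×7) mod 374 = 41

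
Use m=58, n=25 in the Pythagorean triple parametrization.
(2739, 2900, 3989)

Euclid's formula: a = m² - n², b = 2mn, c = m² + n²
m = 58, n = 25
a = 58² - 25² = 3364 - 625 = 2739
b = 2 × 58 × 25 = 2900
c = 58² + 25² = 3364 + 625 = 3989
Verification: 2739² + 2900² = 7502121 + 8410000 = 15912121 = 3989² ✓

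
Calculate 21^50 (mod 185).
181

Repeated squaring. Binary of 50 = 110010.
21^1 ≡ 21 (mod 185); 21^2 ≡ 71 (mod 185); 21^4 ≡ 46 (mod 185); 21^8 ≡ 81 (mod 185); 21^16 ≡ 86 (mod 185); 21^32 ≡ 181 (mod 185)
21^50 = 21^2 × 21^16 × 21^32 ≡ 181 (mod 185)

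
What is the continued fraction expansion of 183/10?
[18; 3, 3]

Euclidean algorithm steps:
183 = 18 × 10 + 3
10 = 3 × 3 + 1
3 = 3 × 1 + 0
Continued fraction: [18; 3, 3]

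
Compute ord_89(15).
88

89 is prime, so ord(15) divides φ(89) = 88.
Divisors of 88: 1, 2, 4, 8, 11, 22, 44, 88.
Repeated squaring: 15^1 ≡ 15, 15^2 ≡ 47, 15^4 ≡ 73, 15^8 ≡ 78, 15^16 ≡ 32, 15^32 ≡ 45, 15^64 ≡ 67 (mod 89).
Test 15^d mod 89 for each divisor d in increasing order:
15^1 ≡ 15
15^2 ≡ 47
15^4 ≡ 73
15^8 ≡ 78
15^11 = 15^8·15^2·15^1 ≡ 77
15^22 = 15^16·15^4·15^2 ≡ 55
15^44 = 15^32·15^8·15^4 ≡ 88
15^88 = 15^64·15^16·15^8 ≡ 1  ← first divisor giving 1
The order is 88.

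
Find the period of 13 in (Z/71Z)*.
70

71 is prime, so ord(13) divides φ(71) = 70.
Divisors of 70: 1, 2, 5, 7, 10, 14, 35, 70.
Repeated squaring: 13^1 ≡ 13, 13^2 ≡ 27, 13^4 ≡ 19, 13^8 ≡ 6, 13^16 ≡ 36, 13^32 ≡ 18, 13^64 ≡ 40 (mod 71).
Test 13^d mod 71 for each divisor d in increasing order:
13^1 ≡ 13
13^2 ≡ 27
13^5 = 13^4·13^1 ≡ 34
13^7 = 13^4·13^2·13^1 ≡ 66
13^10 = 13^8·13^2 ≡ 20
13^14 = 13^8·13^4·13^2 ≡ 25
13^35 = 13^32·13^2·13^1 ≡ 70
13^70 = 13^64·13^4·13^2 ≡ 1  ← first divisor giving 1
The order is 70.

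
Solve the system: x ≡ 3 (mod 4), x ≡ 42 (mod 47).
183

Using Chinese Remainder Theorem:
M = 4 × 47 = 188
M1 = 47, M2 = 4
y1 = 47^(-1) mod 4 = 3
y2 = 4^(-1) mod 47 = 12
x = (3×47×3 + 42×4×12) mod 188 = 183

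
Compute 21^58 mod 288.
153

Repeated squaring. Binary of 58 = 111010.
21^1 ≡ 21 (mod 288); 21^2 ≡ 153 (mod 288); 21^4 ≡ 81 (mod 288); 21^8 ≡ 225 (mod 288); 21^16 ≡ 225 (mod 288); 21^32 ≡ 225 (mod 288)
21^58 = 21^2 × 21^8 × 21^16 × 21^32 ≡ 153 (mod 288)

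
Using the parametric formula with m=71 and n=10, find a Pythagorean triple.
(4941, 1420, 5141)

Euclid's formula: a = m² - n², b = 2mn, c = m² + n²
m = 71, n = 10
a = 71² - 10² = 5041 - 100 = 4941
b = 2 × 71 × 10 = 1420
c = 71² + 10² = 5041 + 100 = 5141
Verification: 4941² + 1420² = 24413481 + 2016400 = 26429881 = 5141² ✓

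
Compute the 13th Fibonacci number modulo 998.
233

Matrix identity: Q^n = [[F_(n+1), F_n], [F_n, F_(n-1)]] with Q = [[1,1],[1,0]].
n = 13 = 1101₂. Square-and-multiply, entries mod 998:
Q^1 = [[1,1],[1,0]]
Q^3 = (Q^1)²·Q = [[3,2],[2,1]]
Q^6 = (Q^3)² = [[13,8],[8,5]]
Q^13 = (Q^6)²·Q = [[377,233],[233,144]]
F_13 mod 998 = Q^13[0][1] = 233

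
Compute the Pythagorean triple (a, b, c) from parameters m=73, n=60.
(1729, 8760, 8929)

Euclid's formula: a = m² - n², b = 2mn, c = m² + n²
m = 73, n = 60
a = 73² - 60² = 5329 - 3600 = 1729
b = 2 × 73 × 60 = 8760
c = 73² + 60² = 5329 + 3600 = 8929
Verification: 1729² + 8760² = 2989441 + 76737600 = 79727041 = 8929² ✓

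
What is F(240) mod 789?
606

Matrix identity: Q^n = [[F_(n+1), F_n], [F_n, F_(n-1)]] with Q = [[1,1],[1,0]].
n = 240 = 11110000₂. Square-and-multiply, entries mod 789:
Q^1 = [[1,1],[1,0]]
Q^3 = (Q^1)²·Q = [[3,2],[2,1]]
Q^7 = (Q^3)²·Q = [[21,13],[13,8]]
Q^15 = (Q^7)²·Q = [[198,610],[610,377]]
Q^30 = (Q^15)² = [[235,434],[434,590]]
Q^60 = (Q^30)² = [[569,633],[633,725]]
Q^120 = (Q^60)² = [[148,120],[120,28]]
Q^240 = (Q^120)² = [[10,606],[606,193]]
F_240 mod 789 = Q^240[0][1] = 606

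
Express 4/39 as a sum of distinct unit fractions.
1/10 + 1/390

Greedy algorithm:
4/39: ceiling(39/4) = 10, use 1/10
1/390: ceiling(390/1) = 390, use 1/390
Result: 4/39 = 1/10 + 1/390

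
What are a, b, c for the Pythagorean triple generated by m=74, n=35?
(4251, 5180, 6701)

Euclid's formula: a = m² - n², b = 2mn, c = m² + n²
m = 74, n = 35
a = 74² - 35² = 5476 - 1225 = 4251
b = 2 × 74 × 35 = 5180
c = 74² + 35² = 5476 + 1225 = 6701
Verification: 4251² + 5180² = 18071001 + 26832400 = 44903401 = 6701² ✓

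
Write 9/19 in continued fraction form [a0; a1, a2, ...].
[0; 2, 9]

Euclidean algorithm steps:
9 = 0 × 19 + 9
19 = 2 × 9 + 1
9 = 9 × 1 + 0
Continued fraction: [0; 2, 9]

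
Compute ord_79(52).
13

79 is prime, so ord(52) divides φ(79) = 78.
Divisors of 78: 1, 2, 3, 6, 13, 26, 39, 78.
Repeated squaring: 52^1 ≡ 52, 52^2 ≡ 18, 52^4 ≡ 8, 52^8 ≡ 64, 52^16 ≡ 67, 52^32 ≡ 65, 52^64 ≡ 38 (mod 79).
Test 52^d mod 79 for each divisor d in increasing order:
52^1 ≡ 52
52^2 ≡ 18
52^3 = 52^2·52^1 ≡ 67
52^6 = 52^4·52^2 ≡ 65
52^13 = 52^8·52^4·52^1 ≡ 1  ← first divisor giving 1
The order is 13.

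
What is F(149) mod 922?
89

Matrix identity: Q^n = [[F_(n+1), F_n], [F_n, F_(n-1)]] with Q = [[1,1],[1,0]].
n = 149 = 10010101₂. Square-and-multiply, entries mod 922:
Q^1 = [[1,1],[1,0]]
Q^2 = (Q^1)² = [[2,1],[1,1]]
Q^4 = (Q^2)² = [[5,3],[3,2]]
Q^9 = (Q^4)²·Q = [[55,34],[34,21]]
Q^18 = (Q^9)² = [[493,740],[740,675]]
Q^37 = (Q^18)²·Q = [[901,495],[495,406]]
Q^74 = (Q^37)² = [[214,643],[643,493]]
Q^149 = (Q^74)²·Q = [[144,89],[89,55]]
F_149 mod 922 = Q^149[0][1] = 89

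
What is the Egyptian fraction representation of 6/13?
1/3 + 1/8 + 1/312

Greedy algorithm:
6/13: ceiling(13/6) = 3, use 1/3
5/39: ceiling(39/5) = 8, use 1/8
1/312: ceiling(312/1) = 312, use 1/312
Result: 6/13 = 1/3 + 1/8 + 1/312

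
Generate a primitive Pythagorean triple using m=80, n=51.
(3799, 8160, 9001)

Euclid's formula: a = m² - n², b = 2mn, c = m² + n²
m = 80, n = 51
a = 80² - 51² = 6400 - 2601 = 3799
b = 2 × 80 × 51 = 8160
c = 80² + 51² = 6400 + 2601 = 9001
Verification: 3799² + 8160² = 14432401 + 66585600 = 81018001 = 9001² ✓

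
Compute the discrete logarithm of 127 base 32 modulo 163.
57

Baby-step giant-step with step n = ⌈√163⌉ = 13.
Baby steps 32^j mod 163 (j:value) for j=0..12: 0:1, 1:32, 2:46, 3:5, 4:160, 5:67, 6:25, 7:148, 8:9, 9:125, 10:88, 11:45, 12:136.
Giant-step multiplier: 32^(-13) ≡ 32^(162-13) = 32^149 ≡ 153 (mod 163).
Giant steps γ_i = 127·153^i mod 163: γ_0=127, γ_1=34, γ_2=149, γ_3=140, γ_4=67 (in table at j=5).
x = i·n + j = 4·13 + 5 = 57.
Check: 32^57 ≡ 127 (mod 163).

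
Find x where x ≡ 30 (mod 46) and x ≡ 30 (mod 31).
30

Using Chinese Remainder Theorem:
M = 46 × 31 = 1426
M1 = 31, M2 = 46
y1 = 31^(-1) mod 46 = 3
y2 = 46^(-1) mod 31 = 29
x = (30×31×3 + 30×46×29) mod 1426 = 30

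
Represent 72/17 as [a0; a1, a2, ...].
[4; 4, 4]

Euclidean algorithm steps:
72 = 4 × 17 + 4
17 = 4 × 4 + 1
4 = 4 × 1 + 0
Continued fraction: [4; 4, 4]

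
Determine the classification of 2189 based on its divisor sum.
deficient

Proper divisors of 2189: sum = 1 + 11 + 199 = 211
Since 211 < 2189, 2189 is deficient.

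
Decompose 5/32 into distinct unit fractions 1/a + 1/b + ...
1/7 + 1/75 + 1/16800

Greedy algorithm:
5/32: ceiling(32/5) = 7, use 1/7
3/224: ceiling(224/3) = 75, use 1/75
1/16800: ceiling(16800/1) = 16800, use 1/16800
Result: 5/32 = 1/7 + 1/75 + 1/16800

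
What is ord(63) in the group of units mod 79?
78

79 is prime, so ord(63) divides φ(79) = 78.
Divisors of 78: 1, 2, 3, 6, 13, 26, 39, 78.
Repeated squaring: 63^1 ≡ 63, 63^2 ≡ 19, 63^4 ≡ 45, 63^8 ≡ 50, 63^16 ≡ 51, 63^32 ≡ 73, 63^64 ≡ 36 (mod 79).
Test 63^d mod 79 for each divisor d in increasing order:
63^1 ≡ 63
63^2 ≡ 19
63^3 = 63^2·63^1 ≡ 12
63^6 = 63^4·63^2 ≡ 65
63^13 = 63^8·63^4·63^1 ≡ 24
63^26 = 63^16·63^8·63^2 ≡ 23
63^39 = 63^32·63^4·63^2·63^1 ≡ 78
63^78 = 63^64·63^8·63^4·63^2 ≡ 1  ← first divisor giving 1
The order is 78.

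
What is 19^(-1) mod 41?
13

gcd(19, 41) = 1, so the inverse exists.
Extended Euclidean algorithm on (41, 19):
41 = 2 × 19 + 3  ⟹  3 = (1)·41 + (-2)·19
19 = 6 × 3 + 1  ⟹  1 = (-6)·41 + (13)·19
So (13)·19 ≡ 1 (mod 41), i.e. 19^(-1) ≡ 13 (mod 41).
Check: 19 × 13 = 247 ≡ 1 (mod 41)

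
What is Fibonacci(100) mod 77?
66

Matrix identity: Q^n = [[F_(n+1), F_n], [F_n, F_(n-1)]] with Q = [[1,1],[1,0]].
n = 100 = 1100100₂. Square-and-multiply, entries mod 77:
Q^1 = [[1,1],[1,0]]
Q^3 = (Q^1)²·Q = [[3,2],[2,1]]
Q^6 = (Q^3)² = [[13,8],[8,5]]
Q^12 = (Q^6)² = [[2,67],[67,12]]
Q^25 = (Q^12)²·Q = [[41,27],[27,14]]
Q^50 = (Q^25)² = [[23,22],[22,1]]
Q^100 = (Q^50)² = [[12,66],[66,23]]
F_100 mod 77 = Q^100[0][1] = 66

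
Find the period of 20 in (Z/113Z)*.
112

113 is prime, so ord(20) divides φ(113) = 112.
Divisors of 112: 1, 2, 4, 7, 8, 14, 16, 28, 56, 112.
Repeated squaring: 20^1 ≡ 20, 20^2 ≡ 61, 20^4 ≡ 105, 20^8 ≡ 64, 20^16 ≡ 28, 20^32 ≡ 106, 20^64 ≡ 49 (mod 113).
Test 20^d mod 113 for each divisor d in increasing order:
20^1 ≡ 20
20^2 ≡ 61
20^4 ≡ 105
20^7 = 20^4·20^2·20^1 ≡ 71
20^8 ≡ 64
20^14 = 20^8·20^4·20^2 ≡ 69
20^16 ≡ 28
20^28 = 20^16·20^8·20^4 ≡ 15
20^56 = 20^32·20^16·20^8 ≡ 112
20^112 = 20^64·20^32·20^16 ≡ 1  ← first divisor giving 1
The order is 112.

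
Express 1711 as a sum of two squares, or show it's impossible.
Not possible

Factorization: 1711 = 29 × 59
By Fermat: n is sum of two squares iff every prime p ≡ 3 (mod 4) appears to even power.
Prime(s) ≡ 3 (mod 4) with odd exponent: [(59, 1)]
Therefore 1711 cannot be expressed as a² + b².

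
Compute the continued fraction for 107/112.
[0; 1, 21, 2, 2]

Euclidean algorithm steps:
107 = 0 × 112 + 107
112 = 1 × 107 + 5
107 = 21 × 5 + 2
5 = 2 × 2 + 1
2 = 2 × 1 + 0
Continued fraction: [0; 1, 21, 2, 2]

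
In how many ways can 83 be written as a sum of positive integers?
23338469

p(n) counts ways to write n as a sum of positive integers (order ignored).
Euler's pentagonal recurrence: p(k) = p(k-1) + p(k-2) - p(k-5) - p(k-7) + p(k-12) + p(k-15) - ... (offsets j(3j∓1)/2, signs ++--, p(0)=1, p(<0)=0).
DP table for k = 0..82: p(0)=1, p(1)=1, p(2)=2, p(3)=3, p(4)=5, p(5)=7, p(6)=11, p(7)=15, p(8)=22, p(9)=30, p(10)=42, p(11)=56, p(12)=77, p(13)=101, p(14)=135, p(15)=176, p(16)=231, p(17)=297, p(18)=385, p(19)=490, p(20)=627, p(21)=792, p(22)=1002, p(23)=1255, p(24)=1575, p(25)=1958, p(26)=2436, p(27)=3010, p(28)=3718, p(29)=4565, p(30)=5604, p(31)=6842, p(32)=8349, p(33)=10143, p(34)=12310, p(35)=14883, p(36)=17977, p(37)=21637, p(38)=26015, p(39)=31185, p(40)=37338, p(41)=44583, p(42)=53174, p(43)=63261, p(44)=75175, p(45)=89134, p(46)=105558, p(47)=124754, p(48)=147273, p(49)=173525, p(50)=204226, p(51)=239943, p(52)=281589, p(53)=329931, p(54)=386155, p(55)=451276, p(56)=526823, p(57)=614154, p(58)=715220, p(59)=831820, p(60)=966467, p(61)=1121505, p(62)=1300156, p(63)=1505499, p(64)=1741630, p(65)=2012558, p(66)=2323520, p(67)=2679689, p(68)=3087735, p(69)=3554345, p(70)=4087968, p(71)=4697205, p(72)=5392783, p(73)=6185689, p(74)=7089500, p(75)=8118264, p(76)=9289091, p(77)=10619863, p(78)=12132164, p(79)=13848650, p(80)=15796476, p(81)=18004327, p(82)=20506255.
Final step: p(83) = p(82) + p(81) - p(78) - p(76) + p(71) + p(68) - p(61) - p(57) + p(48) + p(43) - p(32) - p(26) + p(13) + p(6)
= 20506255 + 18004327 - 12132164 - 9289091 + 4697205 + 3087735 - 1121505 - 614154 + 147273 + 63261 - 8349 - 2436 + 101 + 11
= 23338469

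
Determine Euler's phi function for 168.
48

168 = 2^3 × 3 × 7
φ(n) = n × ∏(1 - 1/p) for each prime p dividing n
φ(168) = 168 × (1 - 1/2) × (1 - 1/3) × (1 - 1/7) = 48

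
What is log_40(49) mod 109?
20

Baby-step giant-step with step n = ⌈√109⌉ = 11.
Baby steps 40^j mod 109 (j:value) for j=0..10: 0:1, 1:40, 2:74, 3:17, 4:26, 5:59, 6:71, 7:6, 8:22, 9:8, 10:102.
Giant-step multiplier: 40^(-11) ≡ 40^(108-11) = 40^97 ≡ 58 (mod 109).
Giant steps γ_i = 49·58^i mod 109: γ_0=49, γ_1=8 (in table at j=9).
x = i·n + j = 1·11 + 9 = 20.
Check: 40^20 ≡ 49 (mod 109).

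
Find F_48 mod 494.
486

Matrix identity: Q^n = [[F_(n+1), F_n], [F_n, F_(n-1)]] with Q = [[1,1],[1,0]].
n = 48 = 110000₂. Square-and-multiply, entries mod 494:
Q^1 = [[1,1],[1,0]]
Q^3 = (Q^1)²·Q = [[3,2],[2,1]]
Q^6 = (Q^3)² = [[13,8],[8,5]]
Q^12 = (Q^6)² = [[233,144],[144,89]]
Q^24 = (Q^12)² = [[431,426],[426,5]]
Q^48 = (Q^24)² = [[195,486],[486,203]]
F_48 mod 494 = Q^48[0][1] = 486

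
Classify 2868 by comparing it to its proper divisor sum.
abundant

Proper divisors of 2868: sum = 1 + 2 + 3 + 4 + 6 + 12 + 239 + 478 + 717 + 956 + 1434 = 3852
Since 3852 > 2868, 2868 is abundant.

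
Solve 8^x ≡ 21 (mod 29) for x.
15

Baby-step giant-step with step n = ⌈√29⌉ = 6.
Baby steps 8^j mod 29 (j:value) for j=0..5: 0:1, 1:8, 2:6, 3:19, 4:7, 5:27.
Giant-step multiplier: 8^(-6) ≡ 8^(28-6) = 8^22 ≡ 9 (mod 29).
Giant steps γ_i = 21·9^i mod 29: γ_0=21, γ_1=15, γ_2=19 (in table at j=3).
x = i·n + j = 2·6 + 3 = 15.
Check: 8^15 ≡ 21 (mod 29).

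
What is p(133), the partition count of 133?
7346629512

p(n) counts ways to write n as a sum of positive integers (order ignored).
Euler's pentagonal recurrence: p(k) = p(k-1) + p(k-2) - p(k-5) - p(k-7) + p(k-12) + p(k-15) - ... (offsets j(3j∓1)/2, signs ++--, p(0)=1, p(<0)=0).
DP table for k = 0..132: p(0)=1, p(1)=1, p(2)=2, p(3)=3, p(4)=5, p(5)=7, p(6)=11, p(7)=15, p(8)=22, p(9)=30, p(10)=42, p(11)=56, p(12)=77, p(13)=101, p(14)=135, p(15)=176, p(16)=231, p(17)=297, p(18)=385, p(19)=490, p(20)=627, p(21)=792, p(22)=1002, p(23)=1255, p(24)=1575, p(25)=1958, p(26)=2436, p(27)=3010, p(28)=3718, p(29)=4565, p(30)=5604, p(31)=6842, p(32)=8349, p(33)=10143, p(34)=12310, p(35)=14883, p(36)=17977, p(37)=21637, p(38)=26015, p(39)=31185, p(40)=37338, p(41)=44583, p(42)=53174, p(43)=63261, p(44)=75175, p(45)=89134, p(46)=105558, p(47)=124754, p(48)=147273, p(49)=173525, p(50)=204226, p(51)=239943, p(52)=281589, p(53)=329931, p(54)=386155, p(55)=451276, p(56)=526823, p(57)=614154, p(58)=715220, p(59)=831820, p(60)=966467, p(61)=1121505, p(62)=1300156, p(63)=1505499, p(64)=1741630, p(65)=2012558, p(66)=2323520, p(67)=2679689, p(68)=3087735, p(69)=3554345, p(70)=4087968, p(71)=4697205, p(72)=5392783, p(73)=6185689, p(74)=7089500, p(75)=8118264, p(76)=9289091, p(77)=10619863, p(78)=12132164, p(79)=13848650, p(80)=15796476, p(81)=18004327, p(82)=20506255, p(83)=23338469, p(84)=26543660, p(85)=30167357, p(86)=34262962, p(87)=38887673, p(88)=44108109, p(89)=49995925, p(90)=56634173, p(91)=64112359, p(92)=72533807, p(93)=82010177, p(94)=92669720, p(95)=104651419, p(96)=118114304, p(97)=133230930, p(98)=150198136, p(99)=169229875, p(100)=190569292, p(101)=214481126, p(102)=241265379, p(103)=271248950, p(104)=304801365, p(105)=342325709, p(106)=384276336, p(107)=431149389, p(108)=483502844, p(109)=541946240, p(110)=607163746, p(111)=679903203, p(112)=761002156, p(113)=851376628, p(114)=952050665, p(115)=1064144451, p(116)=1188908248, p(117)=1327710076, p(118)=1482074143, p(119)=1653668665, p(120)=1844349560, p(121)=2056148051, p(122)=2291320912, p(123)=2552338241, p(124)=2841940500, p(125)=3163127352, p(126)=3519222692, p(127)=3913864295, p(128)=4351078600, p(129)=4835271870, p(130)=5371315400, p(131)=5964539504, p(132)=6620830889.
Final step: p(133) = p(132) + p(131) - p(128) - p(126) + p(121) + p(118) - p(111) - p(107) + p(98) + p(93) - p(82) - p(76) + p(63) + p(56) - p(41) - p(33) + p(16) + p(7)
= 6620830889 + 5964539504 - 4351078600 - 3519222692 + 2056148051 + 1482074143 - 679903203 - 431149389 + 150198136 + 82010177 - 20506255 - 9289091 + 1505499 + 526823 - 44583 - 10143 + 231 + 15
= 7346629512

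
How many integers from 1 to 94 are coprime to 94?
46

94 = 2 × 47
φ(n) = n × ∏(1 - 1/p) for each prime p dividing n
φ(94) = 94 × (1 - 1/2) × (1 - 1/47) = 46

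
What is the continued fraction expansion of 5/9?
[0; 1, 1, 4]

Euclidean algorithm steps:
5 = 0 × 9 + 5
9 = 1 × 5 + 4
5 = 1 × 4 + 1
4 = 4 × 1 + 0
Continued fraction: [0; 1, 1, 4]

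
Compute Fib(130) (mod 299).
244

Matrix identity: Q^n = [[F_(n+1), F_n], [F_n, F_(n-1)]] with Q = [[1,1],[1,0]].
n = 130 = 10000010₂. Square-and-multiply, entries mod 299:
Q^1 = [[1,1],[1,0]]
Q^2 = (Q^1)² = [[2,1],[1,1]]
Q^4 = (Q^2)² = [[5,3],[3,2]]
Q^8 = (Q^4)² = [[34,21],[21,13]]
Q^16 = (Q^8)² = [[102,90],[90,12]]
Q^32 = (Q^16)² = [[265,94],[94,171]]
Q^65 = (Q^32)²·Q = [[146,125],[125,21]]
Q^130 = (Q^65)² = [[164,244],[244,219]]
F_130 mod 299 = Q^130[0][1] = 244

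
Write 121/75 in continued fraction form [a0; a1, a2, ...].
[1; 1, 1, 1, 1, 2, 2, 2]

Euclidean algorithm steps:
121 = 1 × 75 + 46
75 = 1 × 46 + 29
46 = 1 × 29 + 17
29 = 1 × 17 + 12
17 = 1 × 12 + 5
12 = 2 × 5 + 2
5 = 2 × 2 + 1
2 = 2 × 1 + 0
Continued fraction: [1; 1, 1, 1, 1, 2, 2, 2]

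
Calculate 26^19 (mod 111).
26

Repeated squaring. Binary of 19 = 10011.
26^1 ≡ 26 (mod 111); 26^2 ≡ 10 (mod 111); 26^4 ≡ 100 (mod 111); 26^8 ≡ 10 (mod 111); 26^16 ≡ 100 (mod 111)
26^19 = 26^1 × 26^2 × 26^16 ≡ 26 (mod 111)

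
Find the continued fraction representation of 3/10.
[0; 3, 3]

Euclidean algorithm steps:
3 = 0 × 10 + 3
10 = 3 × 3 + 1
3 = 3 × 1 + 0
Continued fraction: [0; 3, 3]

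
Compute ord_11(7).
10

11 is prime, so ord(7) divides φ(11) = 10.
Divisors of 10: 1, 2, 5, 10.
Repeated squaring: 7^1 ≡ 7, 7^2 ≡ 5, 7^4 ≡ 3, 7^8 ≡ 9 (mod 11).
Test 7^d mod 11 for each divisor d in increasing order:
7^1 ≡ 7
7^2 ≡ 5
7^5 = 7^4·7^1 ≡ 10
7^10 = 7^8·7^2 ≡ 1  ← first divisor giving 1
The order is 10.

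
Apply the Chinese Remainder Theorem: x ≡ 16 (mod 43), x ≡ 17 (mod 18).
575

Using Chinese Remainder Theorem:
M = 43 × 18 = 774
M1 = 18, M2 = 43
y1 = 18^(-1) mod 43 = 12
y2 = 43^(-1) mod 18 = 13
x = (16×18×12 + 17×43×13) mod 774 = 575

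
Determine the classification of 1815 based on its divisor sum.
deficient

Proper divisors of 1815: sum = 1 + 3 + 5 + 11 + 15 + 33 + 55 + 121 + 165 + 363 + 605 = 1377
Since 1377 < 1815, 1815 is deficient.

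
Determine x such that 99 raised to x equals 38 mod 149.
39

Baby-step giant-step with step n = ⌈√149⌉ = 13.
Baby steps 99^j mod 149 (j:value) for j=0..12: 0:1, 1:99, 2:116, 3:11, 4:46, 5:84, 6:121, 7:59, 8:30, 9:139, 10:53, 11:32, 12:39.
Giant-step multiplier: 99^(-13) ≡ 99^(148-13) = 99^135 ≡ 126 (mod 149).
Giant steps γ_i = 38·126^i mod 149: γ_0=38, γ_1=20, γ_2=136, γ_3=1 (in table at j=0).
x = i·n + j = 3·13 + 0 = 39.
Check: 99^39 ≡ 38 (mod 149).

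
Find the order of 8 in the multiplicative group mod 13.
4

13 is prime, so ord(8) divides φ(13) = 12.
Divisors of 12: 1, 2, 3, 4, 6, 12.
Repeated squaring: 8^1 ≡ 8, 8^2 ≡ 12, 8^4 ≡ 1, 8^8 ≡ 1 (mod 13).
Test 8^d mod 13 for each divisor d in increasing order:
8^1 ≡ 8
8^2 ≡ 12
8^3 = 8^2·8^1 ≡ 5
8^4 ≡ 1  ← first divisor giving 1
The order is 4.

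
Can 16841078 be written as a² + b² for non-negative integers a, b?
Not possible

Factorization: 16841078 = 2 × 41 × 59^3
By Fermat: n is sum of two squares iff every prime p ≡ 3 (mod 4) appears to even power.
Prime(s) ≡ 3 (mod 4) with odd exponent: [(59, 3)]
Therefore 16841078 cannot be expressed as a² + b².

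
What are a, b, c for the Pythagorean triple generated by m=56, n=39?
(1615, 4368, 4657)

Euclid's formula: a = m² - n², b = 2mn, c = m² + n²
m = 56, n = 39
a = 56² - 39² = 3136 - 1521 = 1615
b = 2 × 56 × 39 = 4368
c = 56² + 39² = 3136 + 1521 = 4657
Verification: 1615² + 4368² = 2608225 + 19079424 = 21687649 = 4657² ✓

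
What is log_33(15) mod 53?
48

Baby-step giant-step with step n = ⌈√53⌉ = 8.
Baby steps 33^j mod 53 (j:value) for j=0..7: 0:1, 1:33, 2:29, 3:3, 4:46, 5:34, 6:9, 7:32.
Giant-step multiplier: 33^(-8) ≡ 33^(52-8) = 33^44 ≡ 13 (mod 53).
Giant steps γ_i = 15·13^i mod 53: γ_0=15, γ_1=36, γ_2=44, γ_3=42, γ_4=16, γ_5=49, γ_6=1 (in table at j=0).
x = i·n + j = 6·8 + 0 = 48.
Check: 33^48 ≡ 15 (mod 53).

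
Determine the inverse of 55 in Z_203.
48

gcd(55, 203) = 1, so the inverse exists.
Extended Euclidean algorithm on (203, 55):
203 = 3 × 55 + 38  ⟹  38 = (1)·203 + (-3)·55
55 = 1 × 38 + 17  ⟹  17 = (-1)·203 + (4)·55
38 = 2 × 17 + 4  ⟹  4 = (3)·203 + (-11)·55
17 = 4 × 4 + 1  ⟹  1 = (-13)·203 + (48)·55
So (48)·55 ≡ 1 (mod 203), i.e. 55^(-1) ≡ 48 (mod 203).
Check: 55 × 48 = 2640 ≡ 1 (mod 203)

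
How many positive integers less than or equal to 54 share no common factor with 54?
18

54 = 2 × 3^3
φ(n) = n × ∏(1 - 1/p) for each prime p dividing n
φ(54) = 54 × (1 - 1/2) × (1 - 1/3) = 18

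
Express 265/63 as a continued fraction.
[4; 4, 1, 5, 2]

Euclidean algorithm steps:
265 = 4 × 63 + 13
63 = 4 × 13 + 11
13 = 1 × 11 + 2
11 = 5 × 2 + 1
2 = 2 × 1 + 0
Continued fraction: [4; 4, 1, 5, 2]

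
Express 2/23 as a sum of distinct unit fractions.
1/12 + 1/276

Greedy algorithm:
2/23: ceiling(23/2) = 12, use 1/12
1/276: ceiling(276/1) = 276, use 1/276
Result: 2/23 = 1/12 + 1/276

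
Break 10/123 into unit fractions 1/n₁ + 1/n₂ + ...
1/13 + 1/229 + 1/91543 + 1/33520391853

Greedy algorithm:
10/123: ceiling(123/10) = 13, use 1/13
7/1599: ceiling(1599/7) = 229, use 1/229
4/366171: ceiling(366171/4) = 91543, use 1/91543
1/33520391853: ceiling(33520391853/1) = 33520391853, use 1/33520391853
Result: 10/123 = 1/13 + 1/229 + 1/91543 + 1/33520391853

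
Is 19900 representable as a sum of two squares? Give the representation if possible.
Not possible

Factorization: 19900 = 2^2 × 5^2 × 199
By Fermat: n is sum of two squares iff every prime p ≡ 3 (mod 4) appears to even power.
Prime(s) ≡ 3 (mod 4) with odd exponent: [(199, 1)]
Therefore 19900 cannot be expressed as a² + b².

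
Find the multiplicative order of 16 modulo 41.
5

41 is prime, so ord(16) divides φ(41) = 40.
Divisors of 40: 1, 2, 4, 5, 8, 10, 20, 40.
Repeated squaring: 16^1 ≡ 16, 16^2 ≡ 10, 16^4 ≡ 18, 16^8 ≡ 37, 16^16 ≡ 16, 16^32 ≡ 10 (mod 41).
Test 16^d mod 41 for each divisor d in increasing order:
16^1 ≡ 16
16^2 ≡ 10
16^4 ≡ 18
16^5 = 16^4·16^1 ≡ 1  ← first divisor giving 1
The order is 5.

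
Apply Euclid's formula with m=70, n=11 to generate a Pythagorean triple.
(4779, 1540, 5021)

Euclid's formula: a = m² - n², b = 2mn, c = m² + n²
m = 70, n = 11
a = 70² - 11² = 4900 - 121 = 4779
b = 2 × 70 × 11 = 1540
c = 70² + 11² = 4900 + 121 = 5021
Verification: 4779² + 1540² = 22838841 + 2371600 = 25210441 = 5021² ✓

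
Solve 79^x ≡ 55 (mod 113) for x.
85

Baby-step giant-step with step n = ⌈√113⌉ = 11.
Baby steps 79^j mod 113 (j:value) for j=0..10: 0:1, 1:79, 2:26, 3:20, 4:111, 5:68, 6:61, 7:73, 8:4, 9:90, 10:104.
Giant-step multiplier: 79^(-11) ≡ 79^(112-11) = 79^101 ≡ 89 (mod 113).
Giant steps γ_i = 55·89^i mod 113: γ_0=55, γ_1=36, γ_2=40, γ_3=57, γ_4=101, γ_5=62, γ_6=94, γ_7=4 (in table at j=8).
x = i·n + j = 7·11 + 8 = 85.
Check: 79^85 ≡ 55 (mod 113).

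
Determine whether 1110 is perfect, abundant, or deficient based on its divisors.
abundant

Proper divisors of 1110: sum = 1 + 2 + 3 + 5 + 6 + 10 + 15 + 30 + 37 + 74 + 111 + 185 + 222 + 370 + 555 = 1626
Since 1626 > 1110, 1110 is abundant.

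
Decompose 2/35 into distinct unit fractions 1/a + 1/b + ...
1/18 + 1/630

Greedy algorithm:
2/35: ceiling(35/2) = 18, use 1/18
1/630: ceiling(630/1) = 630, use 1/630
Result: 2/35 = 1/18 + 1/630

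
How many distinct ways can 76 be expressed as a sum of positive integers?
9289091

p(n) counts ways to write n as a sum of positive integers (order ignored).
Euler's pentagonal recurrence: p(k) = p(k-1) + p(k-2) - p(k-5) - p(k-7) + p(k-12) + p(k-15) - ... (offsets j(3j∓1)/2, signs ++--, p(0)=1, p(<0)=0).
DP table for k = 0..75: p(0)=1, p(1)=1, p(2)=2, p(3)=3, p(4)=5, p(5)=7, p(6)=11, p(7)=15, p(8)=22, p(9)=30, p(10)=42, p(11)=56, p(12)=77, p(13)=101, p(14)=135, p(15)=176, p(16)=231, p(17)=297, p(18)=385, p(19)=490, p(20)=627, p(21)=792, p(22)=1002, p(23)=1255, p(24)=1575, p(25)=1958, p(26)=2436, p(27)=3010, p(28)=3718, p(29)=4565, p(30)=5604, p(31)=6842, p(32)=8349, p(33)=10143, p(34)=12310, p(35)=14883, p(36)=17977, p(37)=21637, p(38)=26015, p(39)=31185, p(40)=37338, p(41)=44583, p(42)=53174, p(43)=63261, p(44)=75175, p(45)=89134, p(46)=105558, p(47)=124754, p(48)=147273, p(49)=173525, p(50)=204226, p(51)=239943, p(52)=281589, p(53)=329931, p(54)=386155, p(55)=451276, p(56)=526823, p(57)=614154, p(58)=715220, p(59)=831820, p(60)=966467, p(61)=1121505, p(62)=1300156, p(63)=1505499, p(64)=1741630, p(65)=2012558, p(66)=2323520, p(67)=2679689, p(68)=3087735, p(69)=3554345, p(70)=4087968, p(71)=4697205, p(72)=5392783, p(73)=6185689, p(74)=7089500, p(75)=8118264.
Final step: p(76) = p(75) + p(74) - p(71) - p(69) + p(64) + p(61) - p(54) - p(50) + p(41) + p(36) - p(25) - p(19) + p(6)
= 8118264 + 7089500 - 4697205 - 3554345 + 1741630 + 1121505 - 386155 - 204226 + 44583 + 17977 - 1958 - 490 + 11
= 9289091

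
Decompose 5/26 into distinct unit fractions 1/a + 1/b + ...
1/6 + 1/39

Greedy algorithm:
5/26: ceiling(26/5) = 6, use 1/6
1/39: ceiling(39/1) = 39, use 1/39
Result: 5/26 = 1/6 + 1/39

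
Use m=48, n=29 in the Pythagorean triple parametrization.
(1463, 2784, 3145)

Euclid's formula: a = m² - n², b = 2mn, c = m² + n²
m = 48, n = 29
a = 48² - 29² = 2304 - 841 = 1463
b = 2 × 48 × 29 = 2784
c = 48² + 29² = 2304 + 841 = 3145
Verification: 1463² + 2784² = 2140369 + 7750656 = 9891025 = 3145² ✓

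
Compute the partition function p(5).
7

p(n) counts ways to write n as a sum of positive integers (order ignored).
Examples: 5; 4 + 1; 3 + 2; 3 + 1 + 1; 2 + 2 + 1; ... (7 total)
p(5) = 7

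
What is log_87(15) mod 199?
41

Baby-step giant-step with step n = ⌈√199⌉ = 15.
Baby steps 87^j mod 199 (j:value) for j=0..14: 0:1, 1:87, 2:7, 3:12, 4:49, 5:84, 6:144, 7:190, 8:13, 9:136, 10:91, 11:156, 12:40, 13:97, 14:81.
Giant-step multiplier: 87^(-15) ≡ 87^(198-15) = 87^183 ≡ 17 (mod 199).
Giant steps γ_i = 15·17^i mod 199: γ_0=15, γ_1=56, γ_2=156 (in table at j=11).
x = i·n + j = 2·15 + 11 = 41.
Check: 87^41 ≡ 15 (mod 199).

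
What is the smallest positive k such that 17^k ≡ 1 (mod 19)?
9

19 is prime, so ord(17) divides φ(19) = 18.
Divisors of 18: 1, 2, 3, 6, 9, 18.
Repeated squaring: 17^1 ≡ 17, 17^2 ≡ 4, 17^4 ≡ 16, 17^8 ≡ 9, 17^16 ≡ 5 (mod 19).
Test 17^d mod 19 for each divisor d in increasing order:
17^1 ≡ 17
17^2 ≡ 4
17^3 = 17^2·17^1 ≡ 11
17^6 = 17^4·17^2 ≡ 7
17^9 = 17^8·17^1 ≡ 1  ← first divisor giving 1
The order is 9.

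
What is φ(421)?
420

421 = 421
φ(n) = n × ∏(1 - 1/p) for each prime p dividing n
φ(421) = 421 × (1 - 1/421) = 420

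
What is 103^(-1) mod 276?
67

gcd(103, 276) = 1, so the inverse exists.
Extended Euclidean algorithm on (276, 103):
276 = 2 × 103 + 70  ⟹  70 = (1)·276 + (-2)·103
103 = 1 × 70 + 33  ⟹  33 = (-1)·276 + (3)·103
70 = 2 × 33 + 4  ⟹  4 = (3)·276 + (-8)·103
33 = 8 × 4 + 1  ⟹  1 = (-25)·276 + (67)·103
So (67)·103 ≡ 1 (mod 276), i.e. 103^(-1) ≡ 67 (mod 276).
Check: 103 × 67 = 6901 ≡ 1 (mod 276)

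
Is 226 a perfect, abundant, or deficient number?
deficient

Proper divisors of 226: sum = 1 + 2 + 113 = 116
Since 116 < 226, 226 is deficient.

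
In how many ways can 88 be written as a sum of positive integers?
44108109

p(n) counts ways to write n as a sum of positive integers (order ignored).
Euler's pentagonal recurrence: p(k) = p(k-1) + p(k-2) - p(k-5) - p(k-7) + p(k-12) + p(k-15) - ... (offsets j(3j∓1)/2, signs ++--, p(0)=1, p(<0)=0).
DP table for k = 0..87: p(0)=1, p(1)=1, p(2)=2, p(3)=3, p(4)=5, p(5)=7, p(6)=11, p(7)=15, p(8)=22, p(9)=30, p(10)=42, p(11)=56, p(12)=77, p(13)=101, p(14)=135, p(15)=176, p(16)=231, p(17)=297, p(18)=385, p(19)=490, p(20)=627, p(21)=792, p(22)=1002, p(23)=1255, p(24)=1575, p(25)=1958, p(26)=2436, p(27)=3010, p(28)=3718, p(29)=4565, p(30)=5604, p(31)=6842, p(32)=8349, p(33)=10143, p(34)=12310, p(35)=14883, p(36)=17977, p(37)=21637, p(38)=26015, p(39)=31185, p(40)=37338, p(41)=44583, p(42)=53174, p(43)=63261, p(44)=75175, p(45)=89134, p(46)=105558, p(47)=124754, p(48)=147273, p(49)=173525, p(50)=204226, p(51)=239943, p(52)=281589, p(53)=329931, p(54)=386155, p(55)=451276, p(56)=526823, p(57)=614154, p(58)=715220, p(59)=831820, p(60)=966467, p(61)=1121505, p(62)=1300156, p(63)=1505499, p(64)=1741630, p(65)=2012558, p(66)=2323520, p(67)=2679689, p(68)=3087735, p(69)=3554345, p(70)=4087968, p(71)=4697205, p(72)=5392783, p(73)=6185689, p(74)=7089500, p(75)=8118264, p(76)=9289091, p(77)=10619863, p(78)=12132164, p(79)=13848650, p(80)=15796476, p(81)=18004327, p(82)=20506255, p(83)=23338469, p(84)=26543660, p(85)=30167357, p(86)=34262962, p(87)=38887673.
Final step: p(88) = p(87) + p(86) - p(83) - p(81) + p(76) + p(73) - p(66) - p(62) + p(53) + p(48) - p(37) - p(31) + p(18) + p(11)
= 38887673 + 34262962 - 23338469 - 18004327 + 9289091 + 6185689 - 2323520 - 1300156 + 329931 + 147273 - 21637 - 6842 + 385 + 56
= 44108109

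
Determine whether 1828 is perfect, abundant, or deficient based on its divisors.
deficient

Proper divisors of 1828: sum = 1 + 2 + 4 + 457 + 914 = 1378
Since 1378 < 1828, 1828 is deficient.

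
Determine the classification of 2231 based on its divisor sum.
deficient

Proper divisors of 2231: sum = 1 + 23 + 97 = 121
Since 121 < 2231, 2231 is deficient.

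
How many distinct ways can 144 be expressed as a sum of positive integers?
22540654445

p(n) counts ways to write n as a sum of positive integers (order ignored).
Euler's pentagonal recurrence: p(k) = p(k-1) + p(k-2) - p(k-5) - p(k-7) + p(k-12) + p(k-15) - ... (offsets j(3j∓1)/2, signs ++--, p(0)=1, p(<0)=0).
DP table for k = 0..143: p(0)=1, p(1)=1, p(2)=2, p(3)=3, p(4)=5, p(5)=7, p(6)=11, p(7)=15, p(8)=22, p(9)=30, p(10)=42, p(11)=56, p(12)=77, p(13)=101, p(14)=135, p(15)=176, p(16)=231, p(17)=297, p(18)=385, p(19)=490, p(20)=627, p(21)=792, p(22)=1002, p(23)=1255, p(24)=1575, p(25)=1958, p(26)=2436, p(27)=3010, p(28)=3718, p(29)=4565, p(30)=5604, p(31)=6842, p(32)=8349, p(33)=10143, p(34)=12310, p(35)=14883, p(36)=17977, p(37)=21637, p(38)=26015, p(39)=31185, p(40)=37338, p(41)=44583, p(42)=53174, p(43)=63261, p(44)=75175, p(45)=89134, p(46)=105558, p(47)=124754, p(48)=147273, p(49)=173525, p(50)=204226, p(51)=239943, p(52)=281589, p(53)=329931, p(54)=386155, p(55)=451276, p(56)=526823, p(57)=614154, p(58)=715220, p(59)=831820, p(60)=966467, p(61)=1121505, p(62)=1300156, p(63)=1505499, p(64)=1741630, p(65)=2012558, p(66)=2323520, p(67)=2679689, p(68)=3087735, p(69)=3554345, p(70)=4087968, p(71)=4697205, p(72)=5392783, p(73)=6185689, p(74)=7089500, p(75)=8118264, p(76)=9289091, p(77)=10619863, p(78)=12132164, p(79)=13848650, p(80)=15796476, p(81)=18004327, p(82)=20506255, p(83)=23338469, p(84)=26543660, p(85)=30167357, p(86)=34262962, p(87)=38887673, p(88)=44108109, p(89)=49995925, p(90)=56634173, p(91)=64112359, p(92)=72533807, p(93)=82010177, p(94)=92669720, p(95)=104651419, p(96)=118114304, p(97)=133230930, p(98)=150198136, p(99)=169229875, p(100)=190569292, p(101)=214481126, p(102)=241265379, p(103)=271248950, p(104)=304801365, p(105)=342325709, p(106)=384276336, p(107)=431149389, p(108)=483502844, p(109)=541946240, p(110)=607163746, p(111)=679903203, p(112)=761002156, p(113)=851376628, p(114)=952050665, p(115)=1064144451, p(116)=1188908248, p(117)=1327710076, p(118)=1482074143, p(119)=1653668665, p(120)=1844349560, p(121)=2056148051, p(122)=2291320912, p(123)=2552338241, p(124)=2841940500, p(125)=3163127352, p(126)=3519222692, p(127)=3913864295, p(128)=4351078600, p(129)=4835271870, p(130)=5371315400, p(131)=5964539504, p(132)=6620830889, p(133)=7346629512, p(134)=8149040695, p(135)=9035836076, p(136)=10015581680, p(137)=11097645016, p(138)=12292341831, p(139)=13610949895, p(140)=15065878135, p(141)=16670689208, p(142)=18440293320, p(143)=20390982757.
Final step: p(144) = p(143) + p(142) - p(139) - p(137) + p(132) + p(129) - p(122) - p(118) + p(109) + p(104) - p(93) - p(87) + p(74) + p(67) - p(52) - p(44) + p(27) + p(18)
= 20390982757 + 18440293320 - 13610949895 - 11097645016 + 6620830889 + 4835271870 - 2291320912 - 1482074143 + 541946240 + 304801365 - 82010177 - 38887673 + 7089500 + 2679689 - 281589 - 75175 + 3010 + 385
= 22540654445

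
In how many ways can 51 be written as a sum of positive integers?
239943

p(n) counts ways to write n as a sum of positive integers (order ignored).
Euler's pentagonal recurrence: p(k) = p(k-1) + p(k-2) - p(k-5) - p(k-7) + p(k-12) + p(k-15) - ... (offsets j(3j∓1)/2, signs ++--, p(0)=1, p(<0)=0).
DP table for k = 0..50: p(0)=1, p(1)=1, p(2)=2, p(3)=3, p(4)=5, p(5)=7, p(6)=11, p(7)=15, p(8)=22, p(9)=30, p(10)=42, p(11)=56, p(12)=77, p(13)=101, p(14)=135, p(15)=176, p(16)=231, p(17)=297, p(18)=385, p(19)=490, p(20)=627, p(21)=792, p(22)=1002, p(23)=1255, p(24)=1575, p(25)=1958, p(26)=2436, p(27)=3010, p(28)=3718, p(29)=4565, p(30)=5604, p(31)=6842, p(32)=8349, p(33)=10143, p(34)=12310, p(35)=14883, p(36)=17977, p(37)=21637, p(38)=26015, p(39)=31185, p(40)=37338, p(41)=44583, p(42)=53174, p(43)=63261, p(44)=75175, p(45)=89134, p(46)=105558, p(47)=124754, p(48)=147273, p(49)=173525, p(50)=204226.
Final step: p(51) = p(50) + p(49) - p(46) - p(44) + p(39) + p(36) - p(29) - p(25) + p(16) + p(11) - p(0)
= 204226 + 173525 - 105558 - 75175 + 31185 + 17977 - 4565 - 1958 + 231 + 56 - 1
= 239943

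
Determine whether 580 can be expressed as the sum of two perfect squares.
2² + 24² (a=2, b=24)

Factorization: 580 = 2^2 × 5 × 29
By Fermat: n is sum of two squares iff every prime p ≡ 3 (mod 4) appears to even power.
All primes ≡ 3 (mod 4) appear to even power.
Search a = 0, 1, 2, … for 580 - a² a perfect square: first hit at a = 2: 580 - 4 = 576 = 24².
580 = 2² + 24² = 4 + 576 ✓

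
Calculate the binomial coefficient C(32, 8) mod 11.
1

Using Lucas' theorem:
Write n=32 and k=8 in base 11:
n in base 11: [2, 10]
k in base 11: [0, 8]
C(32,8) mod 11 = ∏ C(n_i, k_i) mod 11
Digit binomials (mod 11): C(2,0) = 1; C(10,8) = 45 ≡ 1
Product: 1 × 1 = 1 ≡ 1 (mod 11)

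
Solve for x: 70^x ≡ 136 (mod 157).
7

Baby-step giant-step with step n = ⌈√157⌉ = 13.
Baby steps 70^j mod 157 (j:value) for j=0..12: 0:1, 1:70, 2:33, 3:112, 4:147, 5:85, 6:141, 7:136, 8:100, 9:92, 10:3, 11:53, 12:99.
h = 136 is already in the table at j=7, so x = 7.
Check: 70^7 ≡ 136 (mod 157).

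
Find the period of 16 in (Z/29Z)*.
7

29 is prime, so ord(16) divides φ(29) = 28.
Divisors of 28: 1, 2, 4, 7, 14, 28.
Repeated squaring: 16^1 ≡ 16, 16^2 ≡ 24, 16^4 ≡ 25, 16^8 ≡ 16, 16^16 ≡ 24 (mod 29).
Test 16^d mod 29 for each divisor d in increasing order:
16^1 ≡ 16
16^2 ≡ 24
16^4 ≡ 25
16^7 = 16^4·16^2·16^1 ≡ 1  ← first divisor giving 1
The order is 7.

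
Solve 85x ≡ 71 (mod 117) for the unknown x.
x ≡ 38 (mod 117)

gcd(85, 117) = 1, which divides 71, so solutions exist.
Find 85^(-1) mod 117 by the extended Euclidean algorithm:
117 = 1 × 85 + 32  ⟹  32 = (1)·117 + (-1)·85
85 = 2 × 32 + 21  ⟹  21 = (-2)·117 + (3)·85
32 = 1 × 21 + 11  ⟹  11 = (3)·117 + (-4)·85
21 = 1 × 11 + 10  ⟹  10 = (-5)·117 + (7)·85
11 = 1 × 10 + 1  ⟹  1 = (8)·117 + (-11)·85
So (-11)·85 ≡ 1 (mod 117), i.e. 85^(-1) ≡ -11 ≡ 106 (mod 117).
x ≡ 106 × 71 = 7526 ≡ 38 (mod 117).
Check: 85 × 38 = 3230 ≡ 71 (mod 117).
Unique solution: x ≡ 38 (mod 117)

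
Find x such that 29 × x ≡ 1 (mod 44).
41

gcd(29, 44) = 1, so the inverse exists.
Extended Euclidean algorithm on (44, 29):
44 = 1 × 29 + 15  ⟹  15 = (1)·44 + (-1)·29
29 = 1 × 15 + 14  ⟹  14 = (-1)·44 + (2)·29
15 = 1 × 14 + 1  ⟹  1 = (2)·44 + (-3)·29
So (-3)·29 ≡ 1 (mod 44), i.e. 29^(-1) ≡ -3 ≡ 41 (mod 44).
Check: 29 × 41 = 1189 ≡ 1 (mod 44)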